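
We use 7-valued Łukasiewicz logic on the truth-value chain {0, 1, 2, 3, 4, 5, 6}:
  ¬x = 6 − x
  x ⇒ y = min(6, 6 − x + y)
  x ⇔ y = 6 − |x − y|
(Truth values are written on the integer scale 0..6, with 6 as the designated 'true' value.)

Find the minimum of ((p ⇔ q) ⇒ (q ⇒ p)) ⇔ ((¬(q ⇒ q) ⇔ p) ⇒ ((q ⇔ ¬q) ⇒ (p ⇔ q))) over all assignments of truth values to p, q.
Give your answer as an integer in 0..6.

Take p = 0, q = 3:
p ⇔ q = 0 ⇔ 3 = 3
q ⇒ p = 3 ⇒ 0 = 3
(p ⇔ q) ⇒ (q ⇒ p) = 3 ⇒ 3 = 6
q ⇒ q = 3 ⇒ 3 = 6
¬(q ⇒ q) = ¬6 = 0
¬(q ⇒ q) ⇔ p = 0 ⇔ 0 = 6
¬q = ¬3 = 3
q ⇔ ¬q = 3 ⇔ 3 = 6
p ⇔ q = 0 ⇔ 3 = 3
(q ⇔ ¬q) ⇒ (p ⇔ q) = 6 ⇒ 3 = 3
(¬(q ⇒ q) ⇔ p) ⇒ ((q ⇔ ¬q) ⇒ (p ⇔ q)) = 6 ⇒ 3 = 3
((p ⇔ q) ⇒ (q ⇒ p)) ⇔ ((¬(q ⇒ q) ⇔ p) ⇒ ((q ⇔ ¬q) ⇒ (p ⇔ q))) = 6 ⇔ 3 = 3
No assignment yields a value below 3, so this is the minimum.

3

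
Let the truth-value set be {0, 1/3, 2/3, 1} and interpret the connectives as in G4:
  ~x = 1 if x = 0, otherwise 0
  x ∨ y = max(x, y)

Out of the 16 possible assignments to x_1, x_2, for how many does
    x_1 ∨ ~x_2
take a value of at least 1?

x_1 = 0, x_2 = 0 ↦ 1  ≥
x_1 = 0, x_2 = 1/3 ↦ 0  <
x_1 = 0, x_2 = 2/3 ↦ 0  <
x_1 = 0, x_2 = 1 ↦ 0  <
x_1 = 1/3, x_2 = 0 ↦ 1  ≥
x_1 = 1/3, x_2 = 1/3 ↦ 1/3  <
x_1 = 1/3, x_2 = 2/3 ↦ 1/3  <
x_1 = 1/3, x_2 = 1 ↦ 1/3  <
x_1 = 2/3, x_2 = 0 ↦ 1  ≥
x_1 = 2/3, x_2 = 1/3 ↦ 2/3  <
x_1 = 2/3, x_2 = 2/3 ↦ 2/3  <
x_1 = 2/3, x_2 = 1 ↦ 2/3  <
x_1 = 1, x_2 = 0 ↦ 1  ≥
x_1 = 1, x_2 = 1/3 ↦ 1  ≥
x_1 = 1, x_2 = 2/3 ↦ 1  ≥
x_1 = 1, x_2 = 1 ↦ 1  ≥
So 7 of the 16 assignments meet the threshold.

7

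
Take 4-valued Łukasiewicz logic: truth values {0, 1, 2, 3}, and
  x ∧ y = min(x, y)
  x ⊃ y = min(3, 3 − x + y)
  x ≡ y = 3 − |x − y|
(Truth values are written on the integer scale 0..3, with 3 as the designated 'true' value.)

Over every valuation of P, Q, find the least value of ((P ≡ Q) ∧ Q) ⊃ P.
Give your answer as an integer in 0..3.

2

Take P = 0, Q = 1:
P ≡ Q = 0 ≡ 1 = 2
(P ≡ Q) ∧ Q = 2 ∧ 1 = 1
((P ≡ Q) ∧ Q) ⊃ P = 1 ⊃ 0 = 2
No assignment yields a value below 2, so this is the minimum.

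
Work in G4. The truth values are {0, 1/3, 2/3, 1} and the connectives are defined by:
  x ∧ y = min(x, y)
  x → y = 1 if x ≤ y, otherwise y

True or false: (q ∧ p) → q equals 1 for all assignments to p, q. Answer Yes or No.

Yes

p = 0, q = 0 ↦ 1
p = 0, q = 1/3 ↦ 1
p = 0, q = 2/3 ↦ 1
p = 0, q = 1 ↦ 1
p = 1/3, q = 0 ↦ 1
p = 1/3, q = 1/3 ↦ 1
p = 1/3, q = 2/3 ↦ 1
p = 1/3, q = 1 ↦ 1
p = 2/3, q = 0 ↦ 1
p = 2/3, q = 1/3 ↦ 1
p = 2/3, q = 2/3 ↦ 1
p = 2/3, q = 1 ↦ 1
p = 1, q = 0 ↦ 1
p = 1, q = 1/3 ↦ 1
p = 1, q = 2/3 ↦ 1
p = 1, q = 1 ↦ 1
Every assignment gives a value ≥ 1.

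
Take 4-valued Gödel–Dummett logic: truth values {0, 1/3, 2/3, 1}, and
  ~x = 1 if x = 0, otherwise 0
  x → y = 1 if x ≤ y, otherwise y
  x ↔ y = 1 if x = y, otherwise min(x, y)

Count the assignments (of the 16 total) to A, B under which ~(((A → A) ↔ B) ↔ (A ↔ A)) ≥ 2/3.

A = 0, B = 0 ↦ 1  ≥
A = 0, B = 1/3 ↦ 0  <
A = 0, B = 2/3 ↦ 0  <
A = 0, B = 1 ↦ 0  <
A = 1/3, B = 0 ↦ 1  ≥
A = 1/3, B = 1/3 ↦ 0  <
A = 1/3, B = 2/3 ↦ 0  <
A = 1/3, B = 1 ↦ 0  <
A = 2/3, B = 0 ↦ 1  ≥
A = 2/3, B = 1/3 ↦ 0  <
A = 2/3, B = 2/3 ↦ 0  <
A = 2/3, B = 1 ↦ 0  <
A = 1, B = 0 ↦ 1  ≥
A = 1, B = 1/3 ↦ 0  <
A = 1, B = 2/3 ↦ 0  <
A = 1, B = 1 ↦ 0  <
So 4 of the 16 assignments meet the threshold.

4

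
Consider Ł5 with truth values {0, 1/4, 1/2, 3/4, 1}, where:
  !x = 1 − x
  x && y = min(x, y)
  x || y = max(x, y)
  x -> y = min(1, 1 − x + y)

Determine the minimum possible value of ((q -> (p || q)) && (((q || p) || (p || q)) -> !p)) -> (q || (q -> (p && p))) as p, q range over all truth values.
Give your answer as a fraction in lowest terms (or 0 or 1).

1/2

Take p = 0, q = 1/2:
p || q = 0 || 1/2 = 1/2
q -> (p || q) = 1/2 -> 1/2 = 1
q || p = 1/2 || 0 = 1/2
p || q = 0 || 1/2 = 1/2
(q || p) || (p || q) = 1/2 || 1/2 = 1/2
!p = !0 = 1
((q || p) || (p || q)) -> !p = 1/2 -> 1 = 1
(q -> (p || q)) && (((q || p) || (p || q)) -> !p) = 1 && 1 = 1
p && p = 0 && 0 = 0
q -> (p && p) = 1/2 -> 0 = 1/2
q || (q -> (p && p)) = 1/2 || 1/2 = 1/2
((q -> (p || q)) && (((q || p) || (p || q)) -> !p)) -> (q || (q -> (p && p))) = 1 -> 1/2 = 1/2
No assignment yields a value below 1/2, so this is the minimum.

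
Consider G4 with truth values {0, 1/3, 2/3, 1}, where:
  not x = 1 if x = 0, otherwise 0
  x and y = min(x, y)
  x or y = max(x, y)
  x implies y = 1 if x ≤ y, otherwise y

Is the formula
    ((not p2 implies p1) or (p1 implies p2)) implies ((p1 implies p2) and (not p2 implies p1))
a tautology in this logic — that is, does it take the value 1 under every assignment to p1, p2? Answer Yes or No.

No

Counterexample: take p1 = 0, p2 = 0.
not p2 = not 0 = 1
not p2 implies p1 = 1 implies 0 = 0
p1 implies p2 = 0 implies 0 = 1
(not p2 implies p1) or (p1 implies p2) = 0 or 1 = 1
p1 implies p2 = 0 implies 0 = 1
not p2 = not 0 = 1
not p2 implies p1 = 1 implies 0 = 0
(p1 implies p2) and (not p2 implies p1) = 1 and 0 = 0
((not p2 implies p1) or (p1 implies p2)) implies ((p1 implies p2) and (not p2 implies p1)) = 1 implies 0 = 0
This gives 0 ≠ 1.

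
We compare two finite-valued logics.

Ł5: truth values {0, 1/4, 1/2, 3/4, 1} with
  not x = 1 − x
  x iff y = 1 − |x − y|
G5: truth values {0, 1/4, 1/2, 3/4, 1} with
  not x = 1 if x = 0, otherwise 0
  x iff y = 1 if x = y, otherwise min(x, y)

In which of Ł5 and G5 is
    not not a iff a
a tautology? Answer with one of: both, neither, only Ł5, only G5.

only Ł5

In Ł5: every assignment gives 1 — tautology.
In G5: at a = 1/4 the value is 1/4 — not a tautology.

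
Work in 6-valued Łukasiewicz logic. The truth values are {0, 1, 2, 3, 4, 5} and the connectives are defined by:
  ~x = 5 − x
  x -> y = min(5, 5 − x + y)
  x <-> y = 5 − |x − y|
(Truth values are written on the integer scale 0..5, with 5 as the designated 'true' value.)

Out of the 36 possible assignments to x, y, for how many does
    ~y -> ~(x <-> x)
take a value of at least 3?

value 5: 6 assignments (counts)
value 4: 6 assignments (counts)
value 3: 6 assignments (counts)
value 2: 6 assignments
value 1: 6 assignments
value 0: 6 assignments
So 18 of the 36 assignments meet the threshold.

18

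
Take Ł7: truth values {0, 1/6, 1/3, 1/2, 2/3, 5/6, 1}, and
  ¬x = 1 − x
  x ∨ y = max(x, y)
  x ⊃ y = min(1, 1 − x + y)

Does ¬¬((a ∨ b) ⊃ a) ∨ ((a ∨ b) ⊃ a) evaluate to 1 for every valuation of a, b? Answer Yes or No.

No

Counterexample: take a = 0, b = 1/6.
a ∨ b = 0 ∨ 1/6 = 1/6
(a ∨ b) ⊃ a = 1/6 ⊃ 0 = 5/6
¬((a ∨ b) ⊃ a) = ¬5/6 = 1/6
¬¬((a ∨ b) ⊃ a) = ¬1/6 = 5/6
¬¬((a ∨ b) ⊃ a) ∨ ((a ∨ b) ⊃ a) = 5/6 ∨ 5/6 = 5/6
This gives 5/6 ≠ 1.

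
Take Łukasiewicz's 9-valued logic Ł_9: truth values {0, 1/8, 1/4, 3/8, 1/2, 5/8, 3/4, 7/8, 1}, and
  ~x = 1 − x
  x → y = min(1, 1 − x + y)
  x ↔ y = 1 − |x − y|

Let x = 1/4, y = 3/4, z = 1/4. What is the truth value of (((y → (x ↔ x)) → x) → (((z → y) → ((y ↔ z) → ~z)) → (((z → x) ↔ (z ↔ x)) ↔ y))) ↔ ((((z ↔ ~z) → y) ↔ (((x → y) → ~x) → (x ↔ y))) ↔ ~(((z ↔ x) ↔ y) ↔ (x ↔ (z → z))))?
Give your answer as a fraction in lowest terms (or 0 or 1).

3/4

x ↔ x = 1/4 ↔ 1/4 = 1
y → (x ↔ x) = 3/4 → 1 = 1
(y → (x ↔ x)) → x = 1 → 1/4 = 1/4
z → y = 1/4 → 3/4 = 1
y ↔ z = 3/4 ↔ 1/4 = 1/2
~z = ~1/4 = 3/4
(y ↔ z) → ~z = 1/2 → 3/4 = 1
(z → y) → ((y ↔ z) → ~z) = 1 → 1 = 1
z → x = 1/4 → 1/4 = 1
z ↔ x = 1/4 ↔ 1/4 = 1
(z → x) ↔ (z ↔ x) = 1 ↔ 1 = 1
((z → x) ↔ (z ↔ x)) ↔ y = 1 ↔ 3/4 = 3/4
((z → y) → ((y ↔ z) → ~z)) → (((z → x) ↔ (z ↔ x)) ↔ y) = 1 → 3/4 = 3/4
((y → (x ↔ x)) → x) → (((z → y) → ((y ↔ z) → ~z)) → (((z → x) ↔ (z ↔ x)) ↔ y)) = 1/4 → 3/4 = 1
~z = ~1/4 = 3/4
z ↔ ~z = 1/4 ↔ 3/4 = 1/2
(z ↔ ~z) → y = 1/2 → 3/4 = 1
x → y = 1/4 → 3/4 = 1
~x = ~1/4 = 3/4
(x → y) → ~x = 1 → 3/4 = 3/4
x ↔ y = 1/4 ↔ 3/4 = 1/2
((x → y) → ~x) → (x ↔ y) = 3/4 → 1/2 = 3/4
((z ↔ ~z) → y) ↔ (((x → y) → ~x) → (x ↔ y)) = 1 ↔ 3/4 = 3/4
z ↔ x = 1/4 ↔ 1/4 = 1
(z ↔ x) ↔ y = 1 ↔ 3/4 = 3/4
z → z = 1/4 → 1/4 = 1
x ↔ (z → z) = 1/4 ↔ 1 = 1/4
((z ↔ x) ↔ y) ↔ (x ↔ (z → z)) = 3/4 ↔ 1/4 = 1/2
~(((z ↔ x) ↔ y) ↔ (x ↔ (z → z))) = ~1/2 = 1/2
(((z ↔ ~z) → y) ↔ (((x → y) → ~x) → (x ↔ y))) ↔ ~(((z ↔ x) ↔ y) ↔ (x ↔ (z → z))) = 3/4 ↔ 1/2 = 3/4
(((y → (x ↔ x)) → x) → (((z → y) → ((y ↔ z) → ~z)) → (((z → x) ↔ (z ↔ x)) ↔ y))) ↔ ((((z ↔ ~z) → y) ↔ (((x → y) → ~x) → (x ↔ y))) ↔ ~(((z ↔ x) ↔ y) ↔ (x ↔ (z → z)))) = 1 ↔ 3/4 = 3/4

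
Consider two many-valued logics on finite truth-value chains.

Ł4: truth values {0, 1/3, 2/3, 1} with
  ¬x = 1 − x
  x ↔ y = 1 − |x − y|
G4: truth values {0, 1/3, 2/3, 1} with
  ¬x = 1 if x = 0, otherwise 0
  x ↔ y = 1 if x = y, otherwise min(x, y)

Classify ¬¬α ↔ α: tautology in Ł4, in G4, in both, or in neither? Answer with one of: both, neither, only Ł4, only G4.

In Ł4: every assignment gives 1 — tautology.
In G4: at α = 1/3 the value is 1/3 — not a tautology.

only Ł4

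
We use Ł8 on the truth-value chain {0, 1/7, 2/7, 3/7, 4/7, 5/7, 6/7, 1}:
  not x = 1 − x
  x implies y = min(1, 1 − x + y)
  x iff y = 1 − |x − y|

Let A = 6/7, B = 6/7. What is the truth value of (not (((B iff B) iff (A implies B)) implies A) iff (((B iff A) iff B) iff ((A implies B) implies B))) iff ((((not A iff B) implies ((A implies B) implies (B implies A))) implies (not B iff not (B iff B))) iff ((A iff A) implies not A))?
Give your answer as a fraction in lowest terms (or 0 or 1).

B iff B = 6/7 iff 6/7 = 1
A implies B = 6/7 implies 6/7 = 1
(B iff B) iff (A implies B) = 1 iff 1 = 1
((B iff B) iff (A implies B)) implies A = 1 implies 6/7 = 6/7
not (((B iff B) iff (A implies B)) implies A) = not 6/7 = 1/7
B iff A = 6/7 iff 6/7 = 1
(B iff A) iff B = 1 iff 6/7 = 6/7
A implies B = 6/7 implies 6/7 = 1
(A implies B) implies B = 1 implies 6/7 = 6/7
((B iff A) iff B) iff ((A implies B) implies B) = 6/7 iff 6/7 = 1
not (((B iff B) iff (A implies B)) implies A) iff (((B iff A) iff B) iff ((A implies B) implies B)) = 1/7 iff 1 = 1/7
not A = not 6/7 = 1/7
not A iff B = 1/7 iff 6/7 = 2/7
A implies B = 6/7 implies 6/7 = 1
B implies A = 6/7 implies 6/7 = 1
(A implies B) implies (B implies A) = 1 implies 1 = 1
(not A iff B) implies ((A implies B) implies (B implies A)) = 2/7 implies 1 = 1
not B = not 6/7 = 1/7
B iff B = 6/7 iff 6/7 = 1
not (B iff B) = not 1 = 0
not B iff not (B iff B) = 1/7 iff 0 = 6/7
((not A iff B) implies ((A implies B) implies (B implies A))) implies (not B iff not (B iff B)) = 1 implies 6/7 = 6/7
A iff A = 6/7 iff 6/7 = 1
not A = not 6/7 = 1/7
(A iff A) implies not A = 1 implies 1/7 = 1/7
(((not A iff B) implies ((A implies B) implies (B implies A))) implies (not B iff not (B iff B))) iff ((A iff A) implies not A) = 6/7 iff 1/7 = 2/7
(not (((B iff B) iff (A implies B)) implies A) iff (((B iff A) iff B) iff ((A implies B) implies B))) iff ((((not A iff B) implies ((A implies B) implies (B implies A))) implies (not B iff not (B iff B))) iff ((A iff A) implies not A)) = 1/7 iff 2/7 = 6/7

6/7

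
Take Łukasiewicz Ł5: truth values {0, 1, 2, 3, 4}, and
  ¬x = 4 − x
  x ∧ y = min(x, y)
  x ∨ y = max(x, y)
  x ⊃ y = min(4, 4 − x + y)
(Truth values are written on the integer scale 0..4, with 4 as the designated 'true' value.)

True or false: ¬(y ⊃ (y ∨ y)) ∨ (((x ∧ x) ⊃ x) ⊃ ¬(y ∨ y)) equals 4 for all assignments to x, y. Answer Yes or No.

No

Counterexample: take x = 0, y = 1.
y ∨ y = 1 ∨ 1 = 1
y ⊃ (y ∨ y) = 1 ⊃ 1 = 4
¬(y ⊃ (y ∨ y)) = ¬4 = 0
x ∧ x = 0 ∧ 0 = 0
(x ∧ x) ⊃ x = 0 ⊃ 0 = 4
y ∨ y = 1 ∨ 1 = 1
¬(y ∨ y) = ¬1 = 3
((x ∧ x) ⊃ x) ⊃ ¬(y ∨ y) = 4 ⊃ 3 = 3
¬(y ⊃ (y ∨ y)) ∨ (((x ∧ x) ⊃ x) ⊃ ¬(y ∨ y)) = 0 ∨ 3 = 3
This gives 3 ≠ 4.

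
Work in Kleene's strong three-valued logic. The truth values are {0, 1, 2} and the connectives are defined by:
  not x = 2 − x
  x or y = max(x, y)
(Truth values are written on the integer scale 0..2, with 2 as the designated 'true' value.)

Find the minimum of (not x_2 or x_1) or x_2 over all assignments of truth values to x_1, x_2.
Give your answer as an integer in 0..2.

Take x_1 = 0, x_2 = 1:
not x_2 = not 1 = 1
not x_2 or x_1 = 1 or 0 = 1
(not x_2 or x_1) or x_2 = 1 or 1 = 1
No assignment yields a value below 1, so this is the minimum.

1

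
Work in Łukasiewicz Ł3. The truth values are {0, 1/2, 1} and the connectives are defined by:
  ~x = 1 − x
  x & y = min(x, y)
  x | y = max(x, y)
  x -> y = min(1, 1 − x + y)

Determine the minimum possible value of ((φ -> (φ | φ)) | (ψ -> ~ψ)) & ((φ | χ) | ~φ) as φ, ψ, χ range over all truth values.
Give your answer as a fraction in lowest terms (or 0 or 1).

1/2

Take φ = 1/2, ψ = 0, χ = 0:
φ | φ = 1/2 | 1/2 = 1/2
φ -> (φ | φ) = 1/2 -> 1/2 = 1
~ψ = ~0 = 1
ψ -> ~ψ = 0 -> 1 = 1
(φ -> (φ | φ)) | (ψ -> ~ψ) = 1 | 1 = 1
φ | χ = 1/2 | 0 = 1/2
~φ = ~1/2 = 1/2
(φ | χ) | ~φ = 1/2 | 1/2 = 1/2
((φ -> (φ | φ)) | (ψ -> ~ψ)) & ((φ | χ) | ~φ) = 1 & 1/2 = 1/2
No assignment yields a value below 1/2, so this is the minimum.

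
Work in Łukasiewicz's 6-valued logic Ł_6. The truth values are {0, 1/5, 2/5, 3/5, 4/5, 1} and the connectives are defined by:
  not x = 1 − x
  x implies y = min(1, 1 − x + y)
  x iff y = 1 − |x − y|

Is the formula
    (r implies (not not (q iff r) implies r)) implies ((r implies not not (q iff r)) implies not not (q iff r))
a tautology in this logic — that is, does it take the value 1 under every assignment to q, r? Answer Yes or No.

No

Counterexample: take q = 0, r = 1/5.
q iff r = 0 iff 1/5 = 4/5
not (q iff r) = not 4/5 = 1/5
not not (q iff r) = not 1/5 = 4/5
not not (q iff r) implies r = 4/5 implies 1/5 = 2/5
r implies (not not (q iff r) implies r) = 1/5 implies 2/5 = 1
q iff r = 0 iff 1/5 = 4/5
not (q iff r) = not 4/5 = 1/5
not not (q iff r) = not 1/5 = 4/5
r implies not not (q iff r) = 1/5 implies 4/5 = 1
q iff r = 0 iff 1/5 = 4/5
not (q iff r) = not 4/5 = 1/5
not not (q iff r) = not 1/5 = 4/5
(r implies not not (q iff r)) implies not not (q iff r) = 1 implies 4/5 = 4/5
(r implies (not not (q iff r) implies r)) implies ((r implies not not (q iff r)) implies not not (q iff r)) = 1 implies 4/5 = 4/5
This gives 4/5 ≠ 1.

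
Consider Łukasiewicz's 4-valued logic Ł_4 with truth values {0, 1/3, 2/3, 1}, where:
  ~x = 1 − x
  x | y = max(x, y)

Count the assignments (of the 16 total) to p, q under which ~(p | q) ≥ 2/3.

4

p = 0, q = 0 ↦ 1  ≥
p = 0, q = 1/3 ↦ 2/3  ≥
p = 0, q = 2/3 ↦ 1/3  <
p = 0, q = 1 ↦ 0  <
p = 1/3, q = 0 ↦ 2/3  ≥
p = 1/3, q = 1/3 ↦ 2/3  ≥
p = 1/3, q = 2/3 ↦ 1/3  <
p = 1/3, q = 1 ↦ 0  <
p = 2/3, q = 0 ↦ 1/3  <
p = 2/3, q = 1/3 ↦ 1/3  <
p = 2/3, q = 2/3 ↦ 1/3  <
p = 2/3, q = 1 ↦ 0  <
p = 1, q = 0 ↦ 0  <
p = 1, q = 1/3 ↦ 0  <
p = 1, q = 2/3 ↦ 0  <
p = 1, q = 1 ↦ 0  <
So 4 of the 16 assignments meet the threshold.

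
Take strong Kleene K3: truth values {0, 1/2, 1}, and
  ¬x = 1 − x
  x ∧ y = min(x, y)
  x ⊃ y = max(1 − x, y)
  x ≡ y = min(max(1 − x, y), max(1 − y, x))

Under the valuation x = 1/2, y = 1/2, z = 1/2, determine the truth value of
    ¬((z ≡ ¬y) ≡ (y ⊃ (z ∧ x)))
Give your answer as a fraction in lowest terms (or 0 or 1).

1/2

¬y = ¬1/2 = 1/2
z ≡ ¬y = 1/2 ≡ 1/2 = 1/2
z ∧ x = 1/2 ∧ 1/2 = 1/2
y ⊃ (z ∧ x) = 1/2 ⊃ 1/2 = 1/2
(z ≡ ¬y) ≡ (y ⊃ (z ∧ x)) = 1/2 ≡ 1/2 = 1/2
¬((z ≡ ¬y) ≡ (y ⊃ (z ∧ x))) = ¬1/2 = 1/2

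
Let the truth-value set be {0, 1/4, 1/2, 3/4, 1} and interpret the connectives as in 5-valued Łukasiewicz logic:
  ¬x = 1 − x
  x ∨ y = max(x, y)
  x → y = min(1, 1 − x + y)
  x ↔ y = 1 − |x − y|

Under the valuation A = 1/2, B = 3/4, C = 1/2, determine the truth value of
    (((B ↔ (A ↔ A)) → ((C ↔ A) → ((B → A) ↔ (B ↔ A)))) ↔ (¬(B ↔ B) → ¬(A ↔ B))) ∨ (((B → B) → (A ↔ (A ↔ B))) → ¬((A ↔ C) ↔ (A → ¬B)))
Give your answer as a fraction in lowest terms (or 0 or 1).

A ↔ A = 1/2 ↔ 1/2 = 1
B ↔ (A ↔ A) = 3/4 ↔ 1 = 3/4
C ↔ A = 1/2 ↔ 1/2 = 1
B → A = 3/4 → 1/2 = 3/4
B ↔ A = 3/4 ↔ 1/2 = 3/4
(B → A) ↔ (B ↔ A) = 3/4 ↔ 3/4 = 1
(C ↔ A) → ((B → A) ↔ (B ↔ A)) = 1 → 1 = 1
(B ↔ (A ↔ A)) → ((C ↔ A) → ((B → A) ↔ (B ↔ A))) = 3/4 → 1 = 1
B ↔ B = 3/4 ↔ 3/4 = 1
¬(B ↔ B) = ¬1 = 0
A ↔ B = 1/2 ↔ 3/4 = 3/4
¬(A ↔ B) = ¬3/4 = 1/4
¬(B ↔ B) → ¬(A ↔ B) = 0 → 1/4 = 1
((B ↔ (A ↔ A)) → ((C ↔ A) → ((B → A) ↔ (B ↔ A)))) ↔ (¬(B ↔ B) → ¬(A ↔ B)) = 1 ↔ 1 = 1
B → B = 3/4 → 3/4 = 1
A ↔ B = 1/2 ↔ 3/4 = 3/4
A ↔ (A ↔ B) = 1/2 ↔ 3/4 = 3/4
(B → B) → (A ↔ (A ↔ B)) = 1 → 3/4 = 3/4
A ↔ C = 1/2 ↔ 1/2 = 1
¬B = ¬3/4 = 1/4
A → ¬B = 1/2 → 1/4 = 3/4
(A ↔ C) ↔ (A → ¬B) = 1 ↔ 3/4 = 3/4
¬((A ↔ C) ↔ (A → ¬B)) = ¬3/4 = 1/4
((B → B) → (A ↔ (A ↔ B))) → ¬((A ↔ C) ↔ (A → ¬B)) = 3/4 → 1/4 = 1/2
(((B ↔ (A ↔ A)) → ((C ↔ A) → ((B → A) ↔ (B ↔ A)))) ↔ (¬(B ↔ B) → ¬(A ↔ B))) ∨ (((B → B) → (A ↔ (A ↔ B))) → ¬((A ↔ C) ↔ (A → ¬B))) = 1 ∨ 1/2 = 1

1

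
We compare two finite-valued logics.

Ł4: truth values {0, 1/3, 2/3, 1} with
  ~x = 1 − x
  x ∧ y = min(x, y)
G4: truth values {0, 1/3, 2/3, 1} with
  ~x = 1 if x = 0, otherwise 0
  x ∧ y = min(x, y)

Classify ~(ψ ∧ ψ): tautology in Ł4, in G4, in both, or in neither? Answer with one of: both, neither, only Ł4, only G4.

In Ł4: at ψ = 1/3 the value is 2/3 — not a tautology.
In G4: at ψ = 1/3 the value is 0 — not a tautology.

neither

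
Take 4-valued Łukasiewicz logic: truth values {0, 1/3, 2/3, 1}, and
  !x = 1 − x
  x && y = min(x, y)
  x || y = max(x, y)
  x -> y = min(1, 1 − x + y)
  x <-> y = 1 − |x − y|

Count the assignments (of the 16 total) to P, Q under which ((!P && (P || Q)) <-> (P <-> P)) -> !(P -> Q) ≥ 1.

P = 0, Q = 0 ↦ 1  ≥
P = 0, Q = 1/3 ↦ 2/3  <
P = 0, Q = 2/3 ↦ 1/3  <
P = 0, Q = 1 ↦ 0  <
P = 1/3, Q = 0 ↦ 1  ≥
P = 1/3, Q = 1/3 ↦ 2/3  <
P = 1/3, Q = 2/3 ↦ 1/3  <
P = 1/3, Q = 1 ↦ 1/3  <
P = 2/3, Q = 0 ↦ 1  ≥
P = 2/3, Q = 1/3 ↦ 1  ≥
P = 2/3, Q = 2/3 ↦ 2/3  <
P = 2/3, Q = 1 ↦ 2/3  <
P = 1, Q = 0 ↦ 1  ≥
P = 1, Q = 1/3 ↦ 1  ≥
P = 1, Q = 2/3 ↦ 1  ≥
P = 1, Q = 1 ↦ 1  ≥
So 8 of the 16 assignments meet the threshold.

8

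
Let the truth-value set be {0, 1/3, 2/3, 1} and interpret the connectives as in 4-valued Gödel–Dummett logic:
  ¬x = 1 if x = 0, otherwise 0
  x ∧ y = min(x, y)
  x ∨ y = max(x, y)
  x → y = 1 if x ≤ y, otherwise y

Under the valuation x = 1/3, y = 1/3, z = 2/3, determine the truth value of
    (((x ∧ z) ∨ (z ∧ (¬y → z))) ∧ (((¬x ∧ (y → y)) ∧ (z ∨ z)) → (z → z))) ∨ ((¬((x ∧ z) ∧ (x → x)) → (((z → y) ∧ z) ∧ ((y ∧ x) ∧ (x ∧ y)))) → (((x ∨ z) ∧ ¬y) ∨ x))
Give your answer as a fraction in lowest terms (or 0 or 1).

x ∧ z = 1/3 ∧ 2/3 = 1/3
¬y = ¬1/3 = 0
¬y → z = 0 → 2/3 = 1
z ∧ (¬y → z) = 2/3 ∧ 1 = 2/3
(x ∧ z) ∨ (z ∧ (¬y → z)) = 1/3 ∨ 2/3 = 2/3
¬x = ¬1/3 = 0
y → y = 1/3 → 1/3 = 1
¬x ∧ (y → y) = 0 ∧ 1 = 0
z ∨ z = 2/3 ∨ 2/3 = 2/3
(¬x ∧ (y → y)) ∧ (z ∨ z) = 0 ∧ 2/3 = 0
z → z = 2/3 → 2/3 = 1
((¬x ∧ (y → y)) ∧ (z ∨ z)) → (z → z) = 0 → 1 = 1
((x ∧ z) ∨ (z ∧ (¬y → z))) ∧ (((¬x ∧ (y → y)) ∧ (z ∨ z)) → (z → z)) = 2/3 ∧ 1 = 2/3
x ∧ z = 1/3 ∧ 2/3 = 1/3
x → x = 1/3 → 1/3 = 1
(x ∧ z) ∧ (x → x) = 1/3 ∧ 1 = 1/3
¬((x ∧ z) ∧ (x → x)) = ¬1/3 = 0
z → y = 2/3 → 1/3 = 1/3
(z → y) ∧ z = 1/3 ∧ 2/3 = 1/3
y ∧ x = 1/3 ∧ 1/3 = 1/3
x ∧ y = 1/3 ∧ 1/3 = 1/3
(y ∧ x) ∧ (x ∧ y) = 1/3 ∧ 1/3 = 1/3
((z → y) ∧ z) ∧ ((y ∧ x) ∧ (x ∧ y)) = 1/3 ∧ 1/3 = 1/3
¬((x ∧ z) ∧ (x → x)) → (((z → y) ∧ z) ∧ ((y ∧ x) ∧ (x ∧ y))) = 0 → 1/3 = 1
x ∨ z = 1/3 ∨ 2/3 = 2/3
¬y = ¬1/3 = 0
(x ∨ z) ∧ ¬y = 2/3 ∧ 0 = 0
((x ∨ z) ∧ ¬y) ∨ x = 0 ∨ 1/3 = 1/3
(¬((x ∧ z) ∧ (x → x)) → (((z → y) ∧ z) ∧ ((y ∧ x) ∧ (x ∧ y)))) → (((x ∨ z) ∧ ¬y) ∨ x) = 1 → 1/3 = 1/3
(((x ∧ z) ∨ (z ∧ (¬y → z))) ∧ (((¬x ∧ (y → y)) ∧ (z ∨ z)) → (z → z))) ∨ ((¬((x ∧ z) ∧ (x → x)) → (((z → y) ∧ z) ∧ ((y ∧ x) ∧ (x ∧ y)))) → (((x ∨ z) ∧ ¬y) ∨ x)) = 2/3 ∨ 1/3 = 2/3

2/3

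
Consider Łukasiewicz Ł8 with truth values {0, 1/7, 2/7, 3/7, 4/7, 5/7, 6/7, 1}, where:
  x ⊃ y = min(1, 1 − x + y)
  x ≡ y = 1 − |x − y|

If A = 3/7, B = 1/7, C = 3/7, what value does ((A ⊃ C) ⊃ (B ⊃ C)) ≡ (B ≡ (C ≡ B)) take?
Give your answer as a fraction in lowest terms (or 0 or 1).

A ⊃ C = 3/7 ⊃ 3/7 = 1
B ⊃ C = 1/7 ⊃ 3/7 = 1
(A ⊃ C) ⊃ (B ⊃ C) = 1 ⊃ 1 = 1
C ≡ B = 3/7 ≡ 1/7 = 5/7
B ≡ (C ≡ B) = 1/7 ≡ 5/7 = 3/7
((A ⊃ C) ⊃ (B ⊃ C)) ≡ (B ≡ (C ≡ B)) = 1 ≡ 3/7 = 3/7

3/7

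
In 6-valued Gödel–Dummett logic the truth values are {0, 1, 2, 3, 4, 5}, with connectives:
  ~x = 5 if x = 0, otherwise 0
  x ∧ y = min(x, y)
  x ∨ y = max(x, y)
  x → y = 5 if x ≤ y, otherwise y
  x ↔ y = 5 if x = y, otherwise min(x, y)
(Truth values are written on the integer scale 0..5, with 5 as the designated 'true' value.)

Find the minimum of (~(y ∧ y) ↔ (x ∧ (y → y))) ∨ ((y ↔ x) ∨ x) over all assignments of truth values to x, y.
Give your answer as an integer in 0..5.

Take x = 1, y = 0:
y ∧ y = 0 ∧ 0 = 0
~(y ∧ y) = ~0 = 5
y → y = 0 → 0 = 5
x ∧ (y → y) = 1 ∧ 5 = 1
~(y ∧ y) ↔ (x ∧ (y → y)) = 5 ↔ 1 = 1
y ↔ x = 0 ↔ 1 = 0
(y ↔ x) ∨ x = 0 ∨ 1 = 1
(~(y ∧ y) ↔ (x ∧ (y → y))) ∨ ((y ↔ x) ∨ x) = 1 ∨ 1 = 1
No assignment yields a value below 1, so this is the minimum.

1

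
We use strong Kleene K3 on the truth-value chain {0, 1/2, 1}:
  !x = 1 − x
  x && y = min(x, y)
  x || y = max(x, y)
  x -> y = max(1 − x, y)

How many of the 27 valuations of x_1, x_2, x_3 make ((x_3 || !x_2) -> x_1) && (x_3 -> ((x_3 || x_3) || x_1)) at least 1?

11

value 1: 11 assignments (counts)
value 1/2: 11 assignments
value 0: 5 assignments
So 11 of the 27 assignments meet the threshold.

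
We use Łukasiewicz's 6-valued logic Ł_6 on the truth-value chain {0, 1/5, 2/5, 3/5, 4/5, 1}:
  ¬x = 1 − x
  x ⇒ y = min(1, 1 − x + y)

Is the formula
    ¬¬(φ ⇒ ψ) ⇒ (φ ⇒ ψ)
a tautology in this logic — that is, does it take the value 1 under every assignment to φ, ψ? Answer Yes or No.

Yes

At φ = 3/5, ψ = 1/5, for instance:
φ ⇒ ψ = 3/5 ⇒ 1/5 = 3/5
¬(φ ⇒ ψ) = ¬3/5 = 2/5
¬¬(φ ⇒ ψ) = ¬2/5 = 3/5
¬¬(φ ⇒ ψ) ⇒ (φ ⇒ ψ) = 3/5 ⇒ 3/5 = 1
and checking the remaining 35 assignments likewise gives ≥ 1 in every case.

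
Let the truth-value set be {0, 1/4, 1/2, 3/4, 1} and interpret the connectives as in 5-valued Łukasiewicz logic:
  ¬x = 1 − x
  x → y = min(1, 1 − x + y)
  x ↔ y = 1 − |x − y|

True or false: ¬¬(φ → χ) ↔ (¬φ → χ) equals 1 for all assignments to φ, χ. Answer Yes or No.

Counterexample: take φ = 0, χ = 0.
φ → χ = 0 → 0 = 1
¬(φ → χ) = ¬1 = 0
¬¬(φ → χ) = ¬0 = 1
¬φ = ¬0 = 1
¬φ → χ = 1 → 0 = 0
¬¬(φ → χ) ↔ (¬φ → χ) = 1 ↔ 0 = 0
This gives 0 ≠ 1.

No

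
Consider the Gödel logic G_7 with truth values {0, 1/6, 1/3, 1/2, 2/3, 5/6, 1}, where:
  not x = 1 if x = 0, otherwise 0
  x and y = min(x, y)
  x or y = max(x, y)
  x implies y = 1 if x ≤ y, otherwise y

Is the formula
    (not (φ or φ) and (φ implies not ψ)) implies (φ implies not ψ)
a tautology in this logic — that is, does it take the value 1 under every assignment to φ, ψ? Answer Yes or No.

At φ = 1/3, ψ = 2/3, for instance:
φ or φ = 1/3 or 1/3 = 1/3
not (φ or φ) = not 1/3 = 0
not ψ = not 2/3 = 0
φ implies not ψ = 1/3 implies 0 = 0
not (φ or φ) and (φ implies not ψ) = 0 and 0 = 0
(not (φ or φ) and (φ implies not ψ)) implies (φ implies not ψ) = 0 implies 0 = 1
and checking the remaining 48 assignments likewise gives ≥ 1 in every case.

Yes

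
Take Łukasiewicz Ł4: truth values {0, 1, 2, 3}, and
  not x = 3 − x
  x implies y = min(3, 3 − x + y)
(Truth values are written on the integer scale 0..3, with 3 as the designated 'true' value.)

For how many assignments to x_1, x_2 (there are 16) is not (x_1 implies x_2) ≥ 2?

3

x_1 = 0, x_2 = 0 ↦ 0  <
x_1 = 0, x_2 = 1 ↦ 0  <
x_1 = 0, x_2 = 2 ↦ 0  <
x_1 = 0, x_2 = 3 ↦ 0  <
x_1 = 1, x_2 = 0 ↦ 1  <
x_1 = 1, x_2 = 1 ↦ 0  <
x_1 = 1, x_2 = 2 ↦ 0  <
x_1 = 1, x_2 = 3 ↦ 0  <
x_1 = 2, x_2 = 0 ↦ 2  ≥
x_1 = 2, x_2 = 1 ↦ 1  <
x_1 = 2, x_2 = 2 ↦ 0  <
x_1 = 2, x_2 = 3 ↦ 0  <
x_1 = 3, x_2 = 0 ↦ 3  ≥
x_1 = 3, x_2 = 1 ↦ 2  ≥
x_1 = 3, x_2 = 2 ↦ 1  <
x_1 = 3, x_2 = 3 ↦ 0  <
So 3 of the 16 assignments meet the threshold.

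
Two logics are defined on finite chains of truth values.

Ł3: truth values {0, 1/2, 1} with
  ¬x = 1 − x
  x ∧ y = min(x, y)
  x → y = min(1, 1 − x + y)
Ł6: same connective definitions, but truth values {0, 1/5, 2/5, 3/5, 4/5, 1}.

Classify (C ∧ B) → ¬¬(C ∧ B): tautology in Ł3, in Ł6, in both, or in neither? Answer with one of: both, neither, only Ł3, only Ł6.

both

In Ł3: every assignment gives 1 — tautology.
In Ł6: every assignment gives 1 — tautology.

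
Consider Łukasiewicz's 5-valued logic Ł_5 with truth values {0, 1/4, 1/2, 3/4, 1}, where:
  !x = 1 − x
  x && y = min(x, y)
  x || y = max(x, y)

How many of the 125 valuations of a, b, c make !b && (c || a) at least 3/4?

32

value 1: 9 assignments (counts)
value 3/4: 23 assignments (counts)
value 1/2: 31 assignments
value 1/4: 33 assignments
value 0: 29 assignments
So 32 of the 125 assignments meet the threshold.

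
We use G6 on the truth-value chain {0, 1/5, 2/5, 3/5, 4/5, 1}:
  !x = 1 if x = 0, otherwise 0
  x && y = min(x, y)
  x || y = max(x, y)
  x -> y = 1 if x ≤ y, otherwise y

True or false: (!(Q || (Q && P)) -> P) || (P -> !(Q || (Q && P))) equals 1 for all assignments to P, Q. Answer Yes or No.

Yes

At P = 3/5, Q = 2/5, for instance:
Q && P = 2/5 && 3/5 = 2/5
Q || (Q && P) = 2/5 || 2/5 = 2/5
!(Q || (Q && P)) = !2/5 = 0
!(Q || (Q && P)) -> P = 0 -> 3/5 = 1
P -> !(Q || (Q && P)) = 3/5 -> 0 = 0
(!(Q || (Q && P)) -> P) || (P -> !(Q || (Q && P))) = 1 || 0 = 1
and checking the remaining 35 assignments likewise gives ≥ 1 in every case.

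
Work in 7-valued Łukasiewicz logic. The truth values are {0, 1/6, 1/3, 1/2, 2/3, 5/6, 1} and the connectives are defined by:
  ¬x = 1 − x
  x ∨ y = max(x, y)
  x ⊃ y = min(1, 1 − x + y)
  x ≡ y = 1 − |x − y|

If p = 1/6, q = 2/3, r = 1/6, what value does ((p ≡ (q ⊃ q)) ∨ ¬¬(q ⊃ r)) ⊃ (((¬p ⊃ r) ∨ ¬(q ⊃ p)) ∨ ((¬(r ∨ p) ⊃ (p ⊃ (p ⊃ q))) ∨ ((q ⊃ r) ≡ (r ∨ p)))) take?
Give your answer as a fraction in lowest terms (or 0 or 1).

1

q ⊃ q = 2/3 ⊃ 2/3 = 1
p ≡ (q ⊃ q) = 1/6 ≡ 1 = 1/6
q ⊃ r = 2/3 ⊃ 1/6 = 1/2
¬(q ⊃ r) = ¬1/2 = 1/2
¬¬(q ⊃ r) = ¬1/2 = 1/2
(p ≡ (q ⊃ q)) ∨ ¬¬(q ⊃ r) = 1/6 ∨ 1/2 = 1/2
¬p = ¬1/6 = 5/6
¬p ⊃ r = 5/6 ⊃ 1/6 = 1/3
q ⊃ p = 2/3 ⊃ 1/6 = 1/2
¬(q ⊃ p) = ¬1/2 = 1/2
(¬p ⊃ r) ∨ ¬(q ⊃ p) = 1/3 ∨ 1/2 = 1/2
r ∨ p = 1/6 ∨ 1/6 = 1/6
¬(r ∨ p) = ¬1/6 = 5/6
p ⊃ q = 1/6 ⊃ 2/3 = 1
p ⊃ (p ⊃ q) = 1/6 ⊃ 1 = 1
¬(r ∨ p) ⊃ (p ⊃ (p ⊃ q)) = 5/6 ⊃ 1 = 1
q ⊃ r = 2/3 ⊃ 1/6 = 1/2
r ∨ p = 1/6 ∨ 1/6 = 1/6
(q ⊃ r) ≡ (r ∨ p) = 1/2 ≡ 1/6 = 2/3
(¬(r ∨ p) ⊃ (p ⊃ (p ⊃ q))) ∨ ((q ⊃ r) ≡ (r ∨ p)) = 1 ∨ 2/3 = 1
((¬p ⊃ r) ∨ ¬(q ⊃ p)) ∨ ((¬(r ∨ p) ⊃ (p ⊃ (p ⊃ q))) ∨ ((q ⊃ r) ≡ (r ∨ p))) = 1/2 ∨ 1 = 1
((p ≡ (q ⊃ q)) ∨ ¬¬(q ⊃ r)) ⊃ (((¬p ⊃ r) ∨ ¬(q ⊃ p)) ∨ ((¬(r ∨ p) ⊃ (p ⊃ (p ⊃ q))) ∨ ((q ⊃ r) ≡ (r ∨ p)))) = 1/2 ⊃ 1 = 1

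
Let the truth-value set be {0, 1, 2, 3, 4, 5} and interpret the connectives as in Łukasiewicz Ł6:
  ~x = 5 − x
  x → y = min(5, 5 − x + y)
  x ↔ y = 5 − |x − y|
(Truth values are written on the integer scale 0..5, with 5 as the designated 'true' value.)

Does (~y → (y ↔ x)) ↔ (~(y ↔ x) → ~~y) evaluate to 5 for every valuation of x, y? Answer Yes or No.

At x = 0, y = 3, for instance:
~y = ~3 = 2
y ↔ x = 3 ↔ 0 = 2
~y → (y ↔ x) = 2 → 2 = 5
~(y ↔ x) = ~2 = 3
~~y = ~2 = 3
~(y ↔ x) → ~~y = 3 → 3 = 5
(~y → (y ↔ x)) ↔ (~(y ↔ x) → ~~y) = 5 ↔ 5 = 5
and checking the remaining 35 assignments likewise gives ≥ 5 in every case.

Yes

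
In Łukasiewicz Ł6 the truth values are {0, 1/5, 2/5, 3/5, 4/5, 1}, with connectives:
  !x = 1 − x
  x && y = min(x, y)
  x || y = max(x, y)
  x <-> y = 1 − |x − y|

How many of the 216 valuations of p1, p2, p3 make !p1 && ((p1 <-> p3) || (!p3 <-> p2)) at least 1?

value 1: 11 assignments (counts)
value 4/5: 38 assignments
value 3/5: 45 assignments
value 2/5: 45 assignments
value 1/5: 40 assignments
value 0: 37 assignments
So 11 of the 216 assignments meet the threshold.

11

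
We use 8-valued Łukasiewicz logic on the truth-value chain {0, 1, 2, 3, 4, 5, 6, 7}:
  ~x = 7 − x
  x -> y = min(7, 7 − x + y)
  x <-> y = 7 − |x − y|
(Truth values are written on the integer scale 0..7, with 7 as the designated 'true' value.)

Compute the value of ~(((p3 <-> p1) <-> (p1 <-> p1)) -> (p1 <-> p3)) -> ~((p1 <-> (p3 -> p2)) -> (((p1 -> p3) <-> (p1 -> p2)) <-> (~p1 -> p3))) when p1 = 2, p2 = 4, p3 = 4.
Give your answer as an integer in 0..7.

p3 <-> p1 = 4 <-> 2 = 5
p1 <-> p1 = 2 <-> 2 = 7
(p3 <-> p1) <-> (p1 <-> p1) = 5 <-> 7 = 5
p1 <-> p3 = 2 <-> 4 = 5
((p3 <-> p1) <-> (p1 <-> p1)) -> (p1 <-> p3) = 5 -> 5 = 7
~(((p3 <-> p1) <-> (p1 <-> p1)) -> (p1 <-> p3)) = ~7 = 0
p3 -> p2 = 4 -> 4 = 7
p1 <-> (p3 -> p2) = 2 <-> 7 = 2
p1 -> p3 = 2 -> 4 = 7
p1 -> p2 = 2 -> 4 = 7
(p1 -> p3) <-> (p1 -> p2) = 7 <-> 7 = 7
~p1 = ~2 = 5
~p1 -> p3 = 5 -> 4 = 6
((p1 -> p3) <-> (p1 -> p2)) <-> (~p1 -> p3) = 7 <-> 6 = 6
(p1 <-> (p3 -> p2)) -> (((p1 -> p3) <-> (p1 -> p2)) <-> (~p1 -> p3)) = 2 -> 6 = 7
~((p1 <-> (p3 -> p2)) -> (((p1 -> p3) <-> (p1 -> p2)) <-> (~p1 -> p3))) = ~7 = 0
~(((p3 <-> p1) <-> (p1 <-> p1)) -> (p1 <-> p3)) -> ~((p1 <-> (p3 -> p2)) -> (((p1 -> p3) <-> (p1 -> p2)) <-> (~p1 -> p3))) = 0 -> 0 = 7

7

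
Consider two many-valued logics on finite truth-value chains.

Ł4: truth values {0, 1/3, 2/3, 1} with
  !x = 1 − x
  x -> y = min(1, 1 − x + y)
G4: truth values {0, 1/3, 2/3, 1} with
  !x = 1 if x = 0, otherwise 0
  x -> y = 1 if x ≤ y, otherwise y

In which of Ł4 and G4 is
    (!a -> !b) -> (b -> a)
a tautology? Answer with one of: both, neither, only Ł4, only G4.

In Ł4: every assignment gives 1 — tautology.
In G4: at a = 1/3, b = 2/3 the value is 1/3 — not a tautology.

only Ł4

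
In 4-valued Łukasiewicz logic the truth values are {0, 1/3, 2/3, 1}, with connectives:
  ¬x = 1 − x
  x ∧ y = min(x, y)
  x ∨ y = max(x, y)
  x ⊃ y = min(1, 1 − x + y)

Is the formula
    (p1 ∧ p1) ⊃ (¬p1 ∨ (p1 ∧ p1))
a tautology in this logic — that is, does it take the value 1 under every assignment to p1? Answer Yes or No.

p1 = 0 ↦ 1
p1 = 1/3 ↦ 1
p1 = 2/3 ↦ 1
p1 = 1 ↦ 1
Every assignment gives a value ≥ 1.

Yes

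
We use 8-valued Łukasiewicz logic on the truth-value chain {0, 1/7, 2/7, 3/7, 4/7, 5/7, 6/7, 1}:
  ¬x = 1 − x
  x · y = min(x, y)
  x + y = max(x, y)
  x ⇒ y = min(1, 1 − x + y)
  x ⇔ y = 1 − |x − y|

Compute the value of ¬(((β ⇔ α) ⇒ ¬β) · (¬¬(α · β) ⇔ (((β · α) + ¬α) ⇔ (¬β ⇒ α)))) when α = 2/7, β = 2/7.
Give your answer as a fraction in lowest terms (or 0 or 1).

4/7

β ⇔ α = 2/7 ⇔ 2/7 = 1
¬β = ¬2/7 = 5/7
(β ⇔ α) ⇒ ¬β = 1 ⇒ 5/7 = 5/7
α · β = 2/7 · 2/7 = 2/7
¬(α · β) = ¬2/7 = 5/7
¬¬(α · β) = ¬5/7 = 2/7
β · α = 2/7 · 2/7 = 2/7
¬α = ¬2/7 = 5/7
(β · α) + ¬α = 2/7 + 5/7 = 5/7
¬β = ¬2/7 = 5/7
¬β ⇒ α = 5/7 ⇒ 2/7 = 4/7
((β · α) + ¬α) ⇔ (¬β ⇒ α) = 5/7 ⇔ 4/7 = 6/7
¬¬(α · β) ⇔ (((β · α) + ¬α) ⇔ (¬β ⇒ α)) = 2/7 ⇔ 6/7 = 3/7
((β ⇔ α) ⇒ ¬β) · (¬¬(α · β) ⇔ (((β · α) + ¬α) ⇔ (¬β ⇒ α))) = 5/7 · 3/7 = 3/7
¬(((β ⇔ α) ⇒ ¬β) · (¬¬(α · β) ⇔ (((β · α) + ¬α) ⇔ (¬β ⇒ α)))) = ¬3/7 = 4/7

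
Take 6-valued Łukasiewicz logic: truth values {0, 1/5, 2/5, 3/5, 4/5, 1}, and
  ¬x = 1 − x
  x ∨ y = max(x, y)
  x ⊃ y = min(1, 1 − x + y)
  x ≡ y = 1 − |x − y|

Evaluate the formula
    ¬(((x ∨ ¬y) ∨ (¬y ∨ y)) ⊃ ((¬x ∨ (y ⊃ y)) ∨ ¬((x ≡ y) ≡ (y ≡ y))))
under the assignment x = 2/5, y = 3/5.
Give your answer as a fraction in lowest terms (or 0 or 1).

¬y = ¬3/5 = 2/5
x ∨ ¬y = 2/5 ∨ 2/5 = 2/5
¬y = ¬3/5 = 2/5
¬y ∨ y = 2/5 ∨ 3/5 = 3/5
(x ∨ ¬y) ∨ (¬y ∨ y) = 2/5 ∨ 3/5 = 3/5
¬x = ¬2/5 = 3/5
y ⊃ y = 3/5 ⊃ 3/5 = 1
¬x ∨ (y ⊃ y) = 3/5 ∨ 1 = 1
x ≡ y = 2/5 ≡ 3/5 = 4/5
y ≡ y = 3/5 ≡ 3/5 = 1
(x ≡ y) ≡ (y ≡ y) = 4/5 ≡ 1 = 4/5
¬((x ≡ y) ≡ (y ≡ y)) = ¬4/5 = 1/5
(¬x ∨ (y ⊃ y)) ∨ ¬((x ≡ y) ≡ (y ≡ y)) = 1 ∨ 1/5 = 1
((x ∨ ¬y) ∨ (¬y ∨ y)) ⊃ ((¬x ∨ (y ⊃ y)) ∨ ¬((x ≡ y) ≡ (y ≡ y))) = 3/5 ⊃ 1 = 1
¬(((x ∨ ¬y) ∨ (¬y ∨ y)) ⊃ ((¬x ∨ (y ⊃ y)) ∨ ¬((x ≡ y) ≡ (y ≡ y)))) = ¬1 = 0

0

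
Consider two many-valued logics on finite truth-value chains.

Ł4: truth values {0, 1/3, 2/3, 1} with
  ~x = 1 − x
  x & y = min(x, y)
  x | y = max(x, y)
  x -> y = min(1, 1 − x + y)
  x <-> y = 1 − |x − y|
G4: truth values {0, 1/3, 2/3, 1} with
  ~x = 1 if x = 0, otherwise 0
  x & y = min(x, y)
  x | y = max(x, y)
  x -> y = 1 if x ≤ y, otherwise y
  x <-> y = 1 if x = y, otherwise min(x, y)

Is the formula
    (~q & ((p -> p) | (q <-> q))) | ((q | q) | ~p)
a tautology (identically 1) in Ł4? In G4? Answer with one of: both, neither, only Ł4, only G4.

In Ł4: at p = 1/3, q = 1/3 the value is 2/3 — not a tautology.
In G4: at p = 1/3, q = 1/3 the value is 1/3 — not a tautology.

neither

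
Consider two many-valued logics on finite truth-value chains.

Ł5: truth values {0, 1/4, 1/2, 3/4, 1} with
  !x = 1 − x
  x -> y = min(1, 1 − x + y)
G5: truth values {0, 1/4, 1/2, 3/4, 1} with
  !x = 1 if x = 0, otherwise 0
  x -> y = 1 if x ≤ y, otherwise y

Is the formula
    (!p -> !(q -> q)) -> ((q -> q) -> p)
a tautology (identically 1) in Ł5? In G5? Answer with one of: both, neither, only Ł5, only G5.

only Ł5

In Ł5: every assignment gives 1 — tautology.
In G5: at p = 1/4, q = 0 the value is 1/4 — not a tautology.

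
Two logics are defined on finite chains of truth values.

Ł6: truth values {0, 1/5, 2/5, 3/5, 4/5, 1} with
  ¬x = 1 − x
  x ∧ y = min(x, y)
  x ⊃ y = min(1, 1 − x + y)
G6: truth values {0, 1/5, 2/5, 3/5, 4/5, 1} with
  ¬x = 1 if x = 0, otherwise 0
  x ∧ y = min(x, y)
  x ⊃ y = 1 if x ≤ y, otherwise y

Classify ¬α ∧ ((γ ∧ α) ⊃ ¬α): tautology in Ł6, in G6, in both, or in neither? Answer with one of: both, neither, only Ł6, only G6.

In Ł6: at α = 1/5, γ = 0 the value is 4/5 — not a tautology.
In G6: at α = 1/5, γ = 0 the value is 0 — not a tautology.

neither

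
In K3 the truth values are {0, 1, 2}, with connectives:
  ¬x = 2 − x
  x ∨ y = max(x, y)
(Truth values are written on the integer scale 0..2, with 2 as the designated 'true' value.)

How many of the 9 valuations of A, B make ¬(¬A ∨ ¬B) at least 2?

1

A = 0, B = 0 ↦ 0  <
A = 0, B = 1 ↦ 0  <
A = 0, B = 2 ↦ 0  <
A = 1, B = 0 ↦ 0  <
A = 1, B = 1 ↦ 1  <
A = 1, B = 2 ↦ 1  <
A = 2, B = 0 ↦ 0  <
A = 2, B = 1 ↦ 1  <
A = 2, B = 2 ↦ 2  ≥
So 1 of the 9 assignments meets the threshold.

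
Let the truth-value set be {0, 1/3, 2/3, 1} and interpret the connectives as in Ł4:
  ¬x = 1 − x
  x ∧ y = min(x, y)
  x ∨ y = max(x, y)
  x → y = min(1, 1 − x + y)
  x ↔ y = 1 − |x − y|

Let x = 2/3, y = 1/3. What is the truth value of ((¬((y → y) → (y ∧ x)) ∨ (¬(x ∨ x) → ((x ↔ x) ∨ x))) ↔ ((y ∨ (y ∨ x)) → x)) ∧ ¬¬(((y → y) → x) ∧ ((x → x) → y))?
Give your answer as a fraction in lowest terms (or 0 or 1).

1/3

y → y = 1/3 → 1/3 = 1
y ∧ x = 1/3 ∧ 2/3 = 1/3
(y → y) → (y ∧ x) = 1 → 1/3 = 1/3
¬((y → y) → (y ∧ x)) = ¬1/3 = 2/3
x ∨ x = 2/3 ∨ 2/3 = 2/3
¬(x ∨ x) = ¬2/3 = 1/3
x ↔ x = 2/3 ↔ 2/3 = 1
(x ↔ x) ∨ x = 1 ∨ 2/3 = 1
¬(x ∨ x) → ((x ↔ x) ∨ x) = 1/3 → 1 = 1
¬((y → y) → (y ∧ x)) ∨ (¬(x ∨ x) → ((x ↔ x) ∨ x)) = 2/3 ∨ 1 = 1
y ∨ x = 1/3 ∨ 2/3 = 2/3
y ∨ (y ∨ x) = 1/3 ∨ 2/3 = 2/3
(y ∨ (y ∨ x)) → x = 2/3 → 2/3 = 1
(¬((y → y) → (y ∧ x)) ∨ (¬(x ∨ x) → ((x ↔ x) ∨ x))) ↔ ((y ∨ (y ∨ x)) → x) = 1 ↔ 1 = 1
y → y = 1/3 → 1/3 = 1
(y → y) → x = 1 → 2/3 = 2/3
x → x = 2/3 → 2/3 = 1
(x → x) → y = 1 → 1/3 = 1/3
((y → y) → x) ∧ ((x → x) → y) = 2/3 ∧ 1/3 = 1/3
¬(((y → y) → x) ∧ ((x → x) → y)) = ¬1/3 = 2/3
¬¬(((y → y) → x) ∧ ((x → x) → y)) = ¬2/3 = 1/3
((¬((y → y) → (y ∧ x)) ∨ (¬(x ∨ x) → ((x ↔ x) ∨ x))) ↔ ((y ∨ (y ∨ x)) → x)) ∧ ¬¬(((y → y) → x) ∧ ((x → x) → y)) = 1 ∧ 1/3 = 1/3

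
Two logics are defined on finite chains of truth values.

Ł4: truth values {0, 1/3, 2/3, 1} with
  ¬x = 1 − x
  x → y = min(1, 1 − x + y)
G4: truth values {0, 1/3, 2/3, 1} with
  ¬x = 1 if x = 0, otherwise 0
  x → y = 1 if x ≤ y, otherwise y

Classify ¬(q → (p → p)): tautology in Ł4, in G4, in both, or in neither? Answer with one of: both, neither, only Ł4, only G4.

neither

In Ł4: at p = 0, q = 0 the value is 0 — not a tautology.
In G4: at p = 0, q = 0 the value is 0 — not a tautology.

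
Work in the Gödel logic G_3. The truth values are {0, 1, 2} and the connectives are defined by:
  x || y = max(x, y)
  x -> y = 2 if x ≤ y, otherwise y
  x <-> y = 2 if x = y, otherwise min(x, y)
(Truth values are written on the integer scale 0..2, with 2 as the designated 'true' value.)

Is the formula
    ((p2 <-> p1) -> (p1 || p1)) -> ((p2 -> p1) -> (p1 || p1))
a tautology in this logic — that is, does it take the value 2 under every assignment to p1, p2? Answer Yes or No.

No

Counterexample: take p1 = 1, p2 = 0.
p2 <-> p1 = 0 <-> 1 = 0
p1 || p1 = 1 || 1 = 1
(p2 <-> p1) -> (p1 || p1) = 0 -> 1 = 2
p2 -> p1 = 0 -> 1 = 2
p1 || p1 = 1 || 1 = 1
(p2 -> p1) -> (p1 || p1) = 2 -> 1 = 1
((p2 <-> p1) -> (p1 || p1)) -> ((p2 -> p1) -> (p1 || p1)) = 2 -> 1 = 1
This gives 1 ≠ 2.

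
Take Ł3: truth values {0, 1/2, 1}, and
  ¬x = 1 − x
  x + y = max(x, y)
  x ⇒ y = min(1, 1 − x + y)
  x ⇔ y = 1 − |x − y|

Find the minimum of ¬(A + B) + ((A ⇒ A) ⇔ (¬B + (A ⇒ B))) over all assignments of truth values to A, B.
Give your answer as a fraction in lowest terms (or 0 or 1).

1/2

Take A = 1, B = 1/2:
A + B = 1 + 1/2 = 1
¬(A + B) = ¬1 = 0
A ⇒ A = 1 ⇒ 1 = 1
¬B = ¬1/2 = 1/2
A ⇒ B = 1 ⇒ 1/2 = 1/2
¬B + (A ⇒ B) = 1/2 + 1/2 = 1/2
(A ⇒ A) ⇔ (¬B + (A ⇒ B)) = 1 ⇔ 1/2 = 1/2
¬(A + B) + ((A ⇒ A) ⇔ (¬B + (A ⇒ B))) = 0 + 1/2 = 1/2
No assignment yields a value below 1/2, so this is the minimum.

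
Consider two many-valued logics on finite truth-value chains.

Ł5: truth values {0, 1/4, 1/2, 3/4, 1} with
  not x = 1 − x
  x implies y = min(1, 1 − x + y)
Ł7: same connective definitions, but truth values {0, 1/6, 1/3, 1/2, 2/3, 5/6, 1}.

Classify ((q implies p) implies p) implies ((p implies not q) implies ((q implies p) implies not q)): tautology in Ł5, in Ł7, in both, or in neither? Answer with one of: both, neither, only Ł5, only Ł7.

both

In Ł5: every assignment gives 1 — tautology.
In Ł7: every assignment gives 1 — tautology.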